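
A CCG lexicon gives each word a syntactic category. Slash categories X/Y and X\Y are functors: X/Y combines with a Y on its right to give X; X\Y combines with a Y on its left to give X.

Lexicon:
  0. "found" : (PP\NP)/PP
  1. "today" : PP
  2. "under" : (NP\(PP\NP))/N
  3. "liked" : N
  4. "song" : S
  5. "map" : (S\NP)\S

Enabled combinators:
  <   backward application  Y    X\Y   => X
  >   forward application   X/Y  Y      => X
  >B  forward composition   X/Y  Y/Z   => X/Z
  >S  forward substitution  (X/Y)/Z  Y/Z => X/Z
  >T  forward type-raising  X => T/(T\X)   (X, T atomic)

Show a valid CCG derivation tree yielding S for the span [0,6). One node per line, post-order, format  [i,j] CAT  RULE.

[0,6] S   <
  [0,4] NP   <
    [0,2] PP\NP   >
      [0,1] "found" : (PP\NP)/PP
      [1,2] "today" : PP
    [2,4] NP\(PP\NP)   >
      [2,3] "under" : (NP\(PP\NP))/N
      [3,4] "liked" : N
  [4,6] S\NP   <
    [4,5] "song" : S
    [5,6] "map" : (S\NP)\S

[0,1] (PP\NP)/PP  lex  "found"
[1,2] PP  lex  "today"
[0,2] PP\NP  >  k=1
[2,3] (NP\(PP\NP))/N  lex  "under"
[3,4] N  lex  "liked"
[2,4] NP\(PP\NP)  >  k=3
[0,4] NP  <  k=2
[4,5] S  lex  "song"
[5,6] (S\NP)\S  lex  "map"
[4,6] S\NP  <  k=5
[0,6] S  <  k=4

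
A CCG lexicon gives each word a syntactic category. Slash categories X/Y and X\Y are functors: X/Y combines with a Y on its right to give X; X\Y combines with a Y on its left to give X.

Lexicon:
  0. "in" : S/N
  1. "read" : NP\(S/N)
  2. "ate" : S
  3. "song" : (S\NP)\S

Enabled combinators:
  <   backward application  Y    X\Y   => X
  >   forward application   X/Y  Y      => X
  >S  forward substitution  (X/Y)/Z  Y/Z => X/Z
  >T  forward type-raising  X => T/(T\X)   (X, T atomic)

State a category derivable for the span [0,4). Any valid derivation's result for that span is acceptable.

[0,4] S   <
  [0,2] NP   <
    [0,1] "in" : S/N
    [1,2] "read" : NP\(S/N)
  [2,4] S\NP   <
    [2,3] "ate" : S
    [3,4] "song" : (S\NP)\S

S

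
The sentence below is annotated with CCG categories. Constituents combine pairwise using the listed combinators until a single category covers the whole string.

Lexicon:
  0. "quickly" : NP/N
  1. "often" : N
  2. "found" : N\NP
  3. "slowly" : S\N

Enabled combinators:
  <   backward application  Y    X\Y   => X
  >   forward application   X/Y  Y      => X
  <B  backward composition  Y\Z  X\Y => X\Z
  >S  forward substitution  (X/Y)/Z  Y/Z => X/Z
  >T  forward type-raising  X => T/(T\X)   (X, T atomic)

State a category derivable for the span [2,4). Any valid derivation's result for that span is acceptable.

[0,4] S   <
  [0,2] NP   >
    [0,1] "quickly" : NP/N
    [1,2] "often" : N
  [2,4] S\NP   <B
    [2,3] "found" : N\NP
    [3,4] "slowly" : S\N

S\NP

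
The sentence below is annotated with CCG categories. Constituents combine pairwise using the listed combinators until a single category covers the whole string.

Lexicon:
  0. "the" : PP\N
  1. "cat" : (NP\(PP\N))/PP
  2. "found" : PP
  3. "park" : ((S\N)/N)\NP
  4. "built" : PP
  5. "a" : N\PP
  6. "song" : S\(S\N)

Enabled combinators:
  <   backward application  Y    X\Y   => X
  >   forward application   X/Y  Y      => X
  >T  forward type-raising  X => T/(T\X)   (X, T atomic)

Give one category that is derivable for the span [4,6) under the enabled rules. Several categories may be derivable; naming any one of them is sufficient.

N

[0,7] S   <
  [0,6] S\N   >
    [0,4] (S\N)/N   <
      [0,3] NP   <
        [0,1] "the" : PP\N
        [1,3] NP\(PP\N)   >
          [1,2] "cat" : (NP\(PP\N))/PP
          [2,3] "found" : PP
      [3,4] "park" : ((S\N)/N)\NP
    [4,6] N   >
      [4,5] N/(N\PP)   >T
        [4,5] "built" : PP
      [5,6] "a" : N\PP
  [6,7] "song" : S\(S\N)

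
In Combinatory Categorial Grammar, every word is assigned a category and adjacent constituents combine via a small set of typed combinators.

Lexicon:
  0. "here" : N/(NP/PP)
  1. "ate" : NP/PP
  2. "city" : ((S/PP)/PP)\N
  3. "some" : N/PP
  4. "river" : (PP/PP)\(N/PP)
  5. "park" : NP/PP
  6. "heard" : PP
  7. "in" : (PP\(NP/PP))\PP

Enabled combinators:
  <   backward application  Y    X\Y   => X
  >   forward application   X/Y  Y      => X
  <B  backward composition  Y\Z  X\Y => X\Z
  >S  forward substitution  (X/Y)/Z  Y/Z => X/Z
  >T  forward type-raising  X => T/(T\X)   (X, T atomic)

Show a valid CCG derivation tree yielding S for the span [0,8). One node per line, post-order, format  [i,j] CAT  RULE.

[0,1] N/(NP/PP)  lex  "here"
[1,2] NP/PP  lex  "ate"
[0,2] N  >  k=1
[2,3] ((S/PP)/PP)\N  lex  "city"
[0,3] (S/PP)/PP  <  k=2
[3,4] N/PP  lex  "some"
[4,5] (PP/PP)\(N/PP)  lex  "river"
[3,5] PP/PP  <  k=4
[0,5] S/PP  >S  k=3
[5,6] NP/PP  lex  "park"
[6,7] PP  lex  "heard"
[7,8] (PP\(NP/PP))\PP  lex  "in"
[6,8] PP\(NP/PP)  <  k=7
[5,8] PP  <  k=6
[0,8] S  >  k=5

[0,8] S   >
  [0,5] S/PP   >S
    [0,3] (S/PP)/PP   <
      [0,2] N   >
        [0,1] "here" : N/(NP/PP)
        [1,2] "ate" : NP/PP
      [2,3] "city" : ((S/PP)/PP)\N
    [3,5] PP/PP   <
      [3,4] "some" : N/PP
      [4,5] "river" : (PP/PP)\(N/PP)
  [5,8] PP   <
    [5,6] "park" : NP/PP
    [6,8] PP\(NP/PP)   <
      [6,7] "heard" : PP
      [7,8] "in" : (PP\(NP/PP))\PP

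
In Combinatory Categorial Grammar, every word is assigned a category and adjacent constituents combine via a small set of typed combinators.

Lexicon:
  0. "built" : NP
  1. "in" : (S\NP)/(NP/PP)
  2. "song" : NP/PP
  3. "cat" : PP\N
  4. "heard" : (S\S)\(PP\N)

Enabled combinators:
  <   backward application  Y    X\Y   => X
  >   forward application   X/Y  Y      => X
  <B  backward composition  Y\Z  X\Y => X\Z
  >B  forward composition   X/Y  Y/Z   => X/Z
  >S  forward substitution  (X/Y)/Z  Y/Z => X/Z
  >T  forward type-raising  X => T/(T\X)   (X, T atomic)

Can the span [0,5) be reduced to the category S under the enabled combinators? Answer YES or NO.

[0,5] S   <
  [0,1] "built" : NP
  [1,5] S\NP   <B
    [1,3] S\NP   >
      [1,2] "in" : (S\NP)/(NP/PP)
      [2,3] "song" : NP/PP
    [3,5] S\S   <
      [3,4] "cat" : PP\N
      [4,5] "heard" : (S\S)\(PP\N)

YES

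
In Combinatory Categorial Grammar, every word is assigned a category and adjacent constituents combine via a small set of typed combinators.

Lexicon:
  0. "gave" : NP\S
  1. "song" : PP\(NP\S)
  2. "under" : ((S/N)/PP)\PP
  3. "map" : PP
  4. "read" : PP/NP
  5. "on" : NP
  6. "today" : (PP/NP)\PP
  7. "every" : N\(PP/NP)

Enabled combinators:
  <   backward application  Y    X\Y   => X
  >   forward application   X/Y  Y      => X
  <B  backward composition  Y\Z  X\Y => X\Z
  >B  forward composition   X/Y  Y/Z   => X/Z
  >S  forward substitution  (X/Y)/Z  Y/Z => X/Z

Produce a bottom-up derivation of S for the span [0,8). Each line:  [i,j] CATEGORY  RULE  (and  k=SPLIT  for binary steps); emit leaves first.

[0,1] NP\S  lex  "gave"
[1,2] PP\(NP\S)  lex  "song"
[0,2] PP  <  k=1
[2,3] ((S/N)/PP)\PP  lex  "under"
[0,3] (S/N)/PP  <  k=2
[3,4] PP  lex  "map"
[0,4] S/N  >  k=3
[4,5] PP/NP  lex  "read"
[5,6] NP  lex  "on"
[4,6] PP  >  k=5
[6,7] (PP/NP)\PP  lex  "today"
[7,8] N\(PP/NP)  lex  "every"
[6,8] N\PP  <B  k=7
[4,8] N  <  k=6
[0,8] S  >  k=4

[0,8] S   >
  [0,4] S/N   >
    [0,3] (S/N)/PP   <
      [0,2] PP   <
        [0,1] "gave" : NP\S
        [1,2] "song" : PP\(NP\S)
      [2,3] "under" : ((S/N)/PP)\PP
    [3,4] "map" : PP
  [4,8] N   <
    [4,6] PP   >
      [4,5] "read" : PP/NP
      [5,6] "on" : NP
    [6,8] N\PP   <B
      [6,7] "today" : (PP/NP)\PP
      [7,8] "every" : N\(PP/NP)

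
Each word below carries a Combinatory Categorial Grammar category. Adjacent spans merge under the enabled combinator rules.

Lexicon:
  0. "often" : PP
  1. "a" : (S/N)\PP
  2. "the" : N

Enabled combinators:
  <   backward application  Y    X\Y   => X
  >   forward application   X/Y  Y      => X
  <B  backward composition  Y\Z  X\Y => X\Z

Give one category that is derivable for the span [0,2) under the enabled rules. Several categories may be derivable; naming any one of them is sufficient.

[0,3] S   >
  [0,2] S/N   <
    [0,1] "often" : PP
    [1,2] "a" : (S/N)\PP
  [2,3] "the" : N

S/N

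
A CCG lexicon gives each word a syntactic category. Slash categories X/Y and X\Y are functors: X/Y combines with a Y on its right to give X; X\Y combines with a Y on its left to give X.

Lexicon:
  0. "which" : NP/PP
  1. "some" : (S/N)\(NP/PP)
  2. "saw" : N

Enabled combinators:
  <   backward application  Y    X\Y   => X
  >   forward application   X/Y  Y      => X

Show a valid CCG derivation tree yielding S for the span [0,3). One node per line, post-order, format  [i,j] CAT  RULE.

[0,1] NP/PP  lex  "which"
[1,2] (S/N)\(NP/PP)  lex  "some"
[0,2] S/N  <  k=1
[2,3] N  lex  "saw"
[0,3] S  >  k=2

[0,3] S   >
  [0,2] S/N   <
    [0,1] "which" : NP/PP
    [1,2] "some" : (S/N)\(NP/PP)
  [2,3] "saw" : N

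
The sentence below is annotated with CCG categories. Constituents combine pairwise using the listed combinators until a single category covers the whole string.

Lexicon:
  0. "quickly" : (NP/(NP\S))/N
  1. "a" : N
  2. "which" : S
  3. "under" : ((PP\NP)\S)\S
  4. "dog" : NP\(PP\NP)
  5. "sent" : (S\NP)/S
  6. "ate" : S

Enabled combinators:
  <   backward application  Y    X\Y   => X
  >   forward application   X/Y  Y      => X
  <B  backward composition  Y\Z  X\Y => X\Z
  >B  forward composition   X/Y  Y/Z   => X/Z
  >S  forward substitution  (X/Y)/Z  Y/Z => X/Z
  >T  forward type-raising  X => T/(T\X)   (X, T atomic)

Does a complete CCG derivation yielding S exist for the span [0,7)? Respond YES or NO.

YES

[0,7] S   <
  [0,5] NP   >
    [0,2] NP/(NP\S)   >
      [0,1] "quickly" : (NP/(NP\S))/N
      [1,2] "a" : N
    [2,5] NP\S   <B
      [2,4] (PP\NP)\S   <
        [2,3] "which" : S
        [3,4] "under" : ((PP\NP)\S)\S
      [4,5] "dog" : NP\(PP\NP)
  [5,7] S\NP   >
    [5,6] "sent" : (S\NP)/S
    [6,7] "ate" : S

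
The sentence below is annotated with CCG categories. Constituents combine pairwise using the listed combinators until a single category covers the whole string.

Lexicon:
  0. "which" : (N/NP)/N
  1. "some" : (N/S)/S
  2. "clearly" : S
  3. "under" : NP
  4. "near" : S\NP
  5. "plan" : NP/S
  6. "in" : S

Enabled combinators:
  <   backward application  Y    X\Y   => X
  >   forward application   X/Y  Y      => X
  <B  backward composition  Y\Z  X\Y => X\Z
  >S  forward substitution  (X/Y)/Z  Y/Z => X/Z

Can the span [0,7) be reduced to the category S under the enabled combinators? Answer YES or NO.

NO

(N/NP)/N (N/S)/S S NP S\NP NP/S S
CKY chart[0,7] = {N}; S ∉ chart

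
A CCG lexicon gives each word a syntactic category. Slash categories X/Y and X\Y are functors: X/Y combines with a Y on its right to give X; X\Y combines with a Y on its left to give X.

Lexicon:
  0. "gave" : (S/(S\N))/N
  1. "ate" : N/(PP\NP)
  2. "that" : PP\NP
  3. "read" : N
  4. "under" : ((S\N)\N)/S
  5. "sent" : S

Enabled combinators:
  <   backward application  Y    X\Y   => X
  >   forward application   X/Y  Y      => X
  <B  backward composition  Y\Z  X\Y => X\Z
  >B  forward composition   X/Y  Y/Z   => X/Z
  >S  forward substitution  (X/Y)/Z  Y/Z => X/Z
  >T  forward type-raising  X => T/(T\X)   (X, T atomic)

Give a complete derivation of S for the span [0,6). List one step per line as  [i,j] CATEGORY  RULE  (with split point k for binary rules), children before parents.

[0,1] (S/(S\N))/N  lex  "gave"
[1,2] N/(PP\NP)  lex  "ate"
[2,3] PP\NP  lex  "that"
[1,3] N  >  k=2
[0,3] S/(S\N)  >  k=1
[3,4] N  lex  "read"
[4,5] ((S\N)\N)/S  lex  "under"
[5,6] S  lex  "sent"
[4,6] (S\N)\N  >  k=5
[3,6] S\N  <  k=4
[0,6] S  >  k=3

[0,6] S   >
  [0,3] S/(S\N)   >
    [0,1] "gave" : (S/(S\N))/N
    [1,3] N   >
      [1,2] "ate" : N/(PP\NP)
      [2,3] "that" : PP\NP
  [3,6] S\N   <
    [3,4] "read" : N
    [4,6] (S\N)\N   >
      [4,5] "under" : ((S\N)\N)/S
      [5,6] "sent" : S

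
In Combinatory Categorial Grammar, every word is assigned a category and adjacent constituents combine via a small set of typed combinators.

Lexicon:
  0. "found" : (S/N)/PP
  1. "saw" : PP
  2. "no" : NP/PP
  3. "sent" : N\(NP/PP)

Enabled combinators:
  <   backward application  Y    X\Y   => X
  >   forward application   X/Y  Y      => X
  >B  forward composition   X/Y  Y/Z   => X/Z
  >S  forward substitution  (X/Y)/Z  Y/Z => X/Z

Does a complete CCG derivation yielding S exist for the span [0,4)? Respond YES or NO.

YES

[0,4] S   >
  [0,2] S/N   >
    [0,1] "found" : (S/N)/PP
    [1,2] "saw" : PP
  [2,4] N   <
    [2,3] "no" : NP/PP
    [3,4] "sent" : N\(NP/PP)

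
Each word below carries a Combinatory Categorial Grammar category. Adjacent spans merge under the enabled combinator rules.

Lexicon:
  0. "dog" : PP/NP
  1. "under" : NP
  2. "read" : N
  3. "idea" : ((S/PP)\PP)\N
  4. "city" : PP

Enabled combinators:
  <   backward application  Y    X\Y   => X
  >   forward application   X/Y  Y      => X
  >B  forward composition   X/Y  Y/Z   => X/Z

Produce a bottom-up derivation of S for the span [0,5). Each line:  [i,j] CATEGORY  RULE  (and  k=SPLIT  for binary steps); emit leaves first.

[0,1] PP/NP  lex  "dog"
[1,2] NP  lex  "under"
[0,2] PP  >  k=1
[2,3] N  lex  "read"
[3,4] ((S/PP)\PP)\N  lex  "idea"
[2,4] (S/PP)\PP  <  k=3
[0,4] S/PP  <  k=2
[4,5] PP  lex  "city"
[0,5] S  >  k=4

[0,5] S   >
  [0,4] S/PP   <
    [0,2] PP   >
      [0,1] "dog" : PP/NP
      [1,2] "under" : NP
    [2,4] (S/PP)\PP   <
      [2,3] "read" : N
      [3,4] "idea" : ((S/PP)\PP)\N
  [4,5] "city" : PP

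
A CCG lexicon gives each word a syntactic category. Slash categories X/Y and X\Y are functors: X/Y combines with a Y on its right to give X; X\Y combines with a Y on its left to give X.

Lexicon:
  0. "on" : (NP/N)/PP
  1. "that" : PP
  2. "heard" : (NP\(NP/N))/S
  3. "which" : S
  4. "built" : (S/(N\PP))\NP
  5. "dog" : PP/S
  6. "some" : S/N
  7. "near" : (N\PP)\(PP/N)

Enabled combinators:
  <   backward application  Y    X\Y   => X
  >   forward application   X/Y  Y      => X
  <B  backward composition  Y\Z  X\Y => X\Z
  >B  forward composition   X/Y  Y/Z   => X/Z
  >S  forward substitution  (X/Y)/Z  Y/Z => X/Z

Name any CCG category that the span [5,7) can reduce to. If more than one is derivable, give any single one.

PP/N

[0,8] S   >
  [0,5] S/(N\PP)   <
    [0,4] NP   <
      [0,2] NP/N   >
        [0,1] "on" : (NP/N)/PP
        [1,2] "that" : PP
      [2,4] NP\(NP/N)   >
        [2,3] "heard" : (NP\(NP/N))/S
        [3,4] "which" : S
    [4,5] "built" : (S/(N\PP))\NP
  [5,8] N\PP   <
    [5,7] PP/N   >B
      [5,6] "dog" : PP/S
      [6,7] "some" : S/N
    [7,8] "near" : (N\PP)\(PP/N)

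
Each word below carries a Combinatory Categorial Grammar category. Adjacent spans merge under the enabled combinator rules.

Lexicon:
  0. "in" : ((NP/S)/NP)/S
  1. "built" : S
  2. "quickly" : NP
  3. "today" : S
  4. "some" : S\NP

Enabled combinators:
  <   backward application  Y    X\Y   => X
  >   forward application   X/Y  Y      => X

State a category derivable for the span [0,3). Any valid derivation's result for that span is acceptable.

[0,5] S   <
  [0,4] NP   >
    [0,3] NP/S   >
      [0,2] (NP/S)/NP   >
        [0,1] "in" : ((NP/S)/NP)/S
        [1,2] "built" : S
      [2,3] "quickly" : NP
    [3,4] "today" : S
  [4,5] "some" : S\NP

NP/S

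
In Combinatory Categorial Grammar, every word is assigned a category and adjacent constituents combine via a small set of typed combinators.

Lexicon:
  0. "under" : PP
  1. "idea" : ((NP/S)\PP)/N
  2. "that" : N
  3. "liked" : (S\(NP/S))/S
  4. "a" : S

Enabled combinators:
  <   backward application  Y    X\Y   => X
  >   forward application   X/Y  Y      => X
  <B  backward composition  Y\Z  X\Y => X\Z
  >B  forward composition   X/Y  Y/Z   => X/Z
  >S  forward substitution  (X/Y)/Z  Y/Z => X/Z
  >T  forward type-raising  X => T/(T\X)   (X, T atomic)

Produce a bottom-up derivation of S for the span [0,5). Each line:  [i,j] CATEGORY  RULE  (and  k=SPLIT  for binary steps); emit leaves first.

[0,1] PP  lex  "under"
[0,1] S/(S\PP)  >T
[1,2] ((NP/S)\PP)/N  lex  "idea"
[2,3] N  lex  "that"
[1,3] (NP/S)\PP  >  k=2
[3,4] (S\(NP/S))/S  lex  "liked"
[4,5] S  lex  "a"
[3,5] S\(NP/S)  >  k=4
[1,5] S\PP  <B  k=3
[0,5] S  >  k=1

[0,5] S   >
  [0,1] S/(S\PP)   >T
    [0,1] "under" : PP
  [1,5] S\PP   <B
    [1,3] (NP/S)\PP   >
      [1,2] "idea" : ((NP/S)\PP)/N
      [2,3] "that" : N
    [3,5] S\(NP/S)   >
      [3,4] "liked" : (S\(NP/S))/S
      [4,5] "a" : S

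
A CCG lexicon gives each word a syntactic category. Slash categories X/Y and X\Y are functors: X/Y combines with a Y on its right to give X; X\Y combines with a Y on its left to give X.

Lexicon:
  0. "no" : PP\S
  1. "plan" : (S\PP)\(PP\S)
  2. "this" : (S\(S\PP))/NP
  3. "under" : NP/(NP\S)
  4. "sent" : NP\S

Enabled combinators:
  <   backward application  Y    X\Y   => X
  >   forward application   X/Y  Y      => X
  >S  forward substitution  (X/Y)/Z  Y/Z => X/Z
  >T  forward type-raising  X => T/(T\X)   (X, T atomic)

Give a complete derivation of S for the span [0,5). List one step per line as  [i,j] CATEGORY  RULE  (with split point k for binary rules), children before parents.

[0,1] PP\S  lex  "no"
[1,2] (S\PP)\(PP\S)  lex  "plan"
[0,2] S\PP  <  k=1
[2,3] (S\(S\PP))/NP  lex  "this"
[3,4] NP/(NP\S)  lex  "under"
[4,5] NP\S  lex  "sent"
[3,5] NP  >  k=4
[2,5] S\(S\PP)  >  k=3
[0,5] S  <  k=2

[0,5] S   <
  [0,2] S\PP   <
    [0,1] "no" : PP\S
    [1,2] "plan" : (S\PP)\(PP\S)
  [2,5] S\(S\PP)   >
    [2,3] "this" : (S\(S\PP))/NP
    [3,5] NP   >
      [3,4] "under" : NP/(NP\S)
      [4,5] "sent" : NP\S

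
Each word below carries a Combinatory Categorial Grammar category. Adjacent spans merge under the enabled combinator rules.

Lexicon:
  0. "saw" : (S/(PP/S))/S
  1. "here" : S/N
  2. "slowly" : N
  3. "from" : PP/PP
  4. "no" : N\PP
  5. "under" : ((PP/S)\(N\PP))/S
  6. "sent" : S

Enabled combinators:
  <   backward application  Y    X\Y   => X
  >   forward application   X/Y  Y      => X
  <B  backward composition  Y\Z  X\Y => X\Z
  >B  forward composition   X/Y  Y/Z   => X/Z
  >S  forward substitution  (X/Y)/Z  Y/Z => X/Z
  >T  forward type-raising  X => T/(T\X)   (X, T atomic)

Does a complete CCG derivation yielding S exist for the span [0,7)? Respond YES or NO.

YES

[0,7] S   >
  [0,3] S/(PP/S)   >
    [0,1] "saw" : (S/(PP/S))/S
    [1,3] S   >
      [1,2] "here" : S/N
      [2,3] "slowly" : N
  [3,7] PP/S   >B
    [3,4] "from" : PP/PP
    [4,7] PP/S   <
      [4,5] "no" : N\PP
      [5,7] (PP/S)\(N\PP)   >
        [5,6] "under" : ((PP/S)\(N\PP))/S
        [6,7] "sent" : S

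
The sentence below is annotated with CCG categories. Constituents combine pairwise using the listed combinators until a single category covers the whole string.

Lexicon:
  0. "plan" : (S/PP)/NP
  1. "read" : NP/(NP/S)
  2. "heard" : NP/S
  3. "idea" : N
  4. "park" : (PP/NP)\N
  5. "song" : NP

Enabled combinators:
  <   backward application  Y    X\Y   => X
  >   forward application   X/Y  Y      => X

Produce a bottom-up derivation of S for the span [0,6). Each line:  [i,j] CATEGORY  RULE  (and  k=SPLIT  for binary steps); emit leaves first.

[0,6] S   >
  [0,3] S/PP   >
    [0,1] "plan" : (S/PP)/NP
    [1,3] NP   >
      [1,2] "read" : NP/(NP/S)
      [2,3] "heard" : NP/S
  [3,6] PP   >
    [3,5] PP/NP   <
      [3,4] "idea" : N
      [4,5] "park" : (PP/NP)\N
    [5,6] "song" : NP

[0,1] (S/PP)/NP  lex  "plan"
[1,2] NP/(NP/S)  lex  "read"
[2,3] NP/S  lex  "heard"
[1,3] NP  >  k=2
[0,3] S/PP  >  k=1
[3,4] N  lex  "idea"
[4,5] (PP/NP)\N  lex  "park"
[3,5] PP/NP  <  k=4
[5,6] NP  lex  "song"
[3,6] PP  >  k=5
[0,6] S  >  k=3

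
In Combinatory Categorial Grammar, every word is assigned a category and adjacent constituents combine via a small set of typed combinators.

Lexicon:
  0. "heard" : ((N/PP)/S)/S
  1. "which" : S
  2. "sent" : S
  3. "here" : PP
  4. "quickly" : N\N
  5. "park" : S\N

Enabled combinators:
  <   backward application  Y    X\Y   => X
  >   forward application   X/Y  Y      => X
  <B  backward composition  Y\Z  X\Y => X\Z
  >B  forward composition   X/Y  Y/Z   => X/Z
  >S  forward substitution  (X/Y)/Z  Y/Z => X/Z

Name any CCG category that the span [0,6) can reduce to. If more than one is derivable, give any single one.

[0,6] S   <
  [0,4] N   >
    [0,3] N/PP   >
      [0,2] (N/PP)/S   >
        [0,1] "heard" : ((N/PP)/S)/S
        [1,2] "which" : S
      [2,3] "sent" : S
    [3,4] "here" : PP
  [4,6] S\N   <B
    [4,5] "quickly" : N\N
    [5,6] "park" : S\N

S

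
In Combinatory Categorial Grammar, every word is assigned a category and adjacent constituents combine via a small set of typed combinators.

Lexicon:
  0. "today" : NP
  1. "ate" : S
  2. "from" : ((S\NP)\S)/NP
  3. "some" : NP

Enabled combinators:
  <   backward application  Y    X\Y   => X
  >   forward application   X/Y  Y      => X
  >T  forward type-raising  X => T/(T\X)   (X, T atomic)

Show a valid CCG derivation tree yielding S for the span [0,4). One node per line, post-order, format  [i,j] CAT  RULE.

[0,1] NP  lex  "today"
[1,2] S  lex  "ate"
[2,3] ((S\NP)\S)/NP  lex  "from"
[3,4] NP  lex  "some"
[2,4] (S\NP)\S  >  k=3
[1,4] S\NP  <  k=2
[0,4] S  <  k=1

[0,4] S   <
  [0,1] "today" : NP
  [1,4] S\NP   <
    [1,2] "ate" : S
    [2,4] (S\NP)\S   >
      [2,3] "from" : ((S\NP)\S)/NP
      [3,4] "some" : NP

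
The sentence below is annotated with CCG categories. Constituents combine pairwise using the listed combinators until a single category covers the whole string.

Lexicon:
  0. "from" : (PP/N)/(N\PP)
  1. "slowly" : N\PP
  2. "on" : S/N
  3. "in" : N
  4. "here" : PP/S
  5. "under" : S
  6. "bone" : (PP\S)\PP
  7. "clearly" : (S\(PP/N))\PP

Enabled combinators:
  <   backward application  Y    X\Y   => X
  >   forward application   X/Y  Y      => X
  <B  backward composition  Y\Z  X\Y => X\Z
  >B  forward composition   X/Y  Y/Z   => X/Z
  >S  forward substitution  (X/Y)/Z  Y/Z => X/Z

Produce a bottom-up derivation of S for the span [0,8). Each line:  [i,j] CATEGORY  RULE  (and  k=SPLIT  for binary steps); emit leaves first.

[0,8] S   <
  [0,2] PP/N   >
    [0,1] "from" : (PP/N)/(N\PP)
    [1,2] "slowly" : N\PP
  [2,8] S\(PP/N)   <
    [2,7] PP   <
      [2,4] S   >
        [2,3] "on" : S/N
        [3,4] "in" : N
      [4,7] PP\S   <
        [4,6] PP   >
          [4,5] "here" : PP/S
          [5,6] "under" : S
        [6,7] "bone" : (PP\S)\PP
    [7,8] "clearly" : (S\(PP/N))\PP

[0,1] (PP/N)/(N\PP)  lex  "from"
[1,2] N\PP  lex  "slowly"
[0,2] PP/N  >  k=1
[2,3] S/N  lex  "on"
[3,4] N  lex  "in"
[2,4] S  >  k=3
[4,5] PP/S  lex  "here"
[5,6] S  lex  "under"
[4,6] PP  >  k=5
[6,7] (PP\S)\PP  lex  "bone"
[4,7] PP\S  <  k=6
[2,7] PP  <  k=4
[7,8] (S\(PP/N))\PP  lex  "clearly"
[2,8] S\(PP/N)  <  k=7
[0,8] S  <  k=2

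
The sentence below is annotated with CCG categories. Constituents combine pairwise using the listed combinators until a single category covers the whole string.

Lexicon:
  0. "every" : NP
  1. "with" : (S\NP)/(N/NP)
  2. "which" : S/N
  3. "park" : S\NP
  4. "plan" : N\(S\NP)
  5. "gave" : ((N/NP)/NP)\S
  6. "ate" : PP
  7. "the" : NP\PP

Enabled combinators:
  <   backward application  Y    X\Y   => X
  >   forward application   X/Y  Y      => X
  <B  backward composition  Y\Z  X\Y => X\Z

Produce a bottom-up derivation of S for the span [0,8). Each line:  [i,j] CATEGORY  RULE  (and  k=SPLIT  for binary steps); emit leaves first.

[0,1] NP  lex  "every"
[1,2] (S\NP)/(N/NP)  lex  "with"
[2,3] S/N  lex  "which"
[3,4] S\NP  lex  "park"
[4,5] N\(S\NP)  lex  "plan"
[3,5] N  <  k=4
[2,5] S  >  k=3
[5,6] ((N/NP)/NP)\S  lex  "gave"
[2,6] (N/NP)/NP  <  k=5
[6,7] PP  lex  "ate"
[7,8] NP\PP  lex  "the"
[6,8] NP  <  k=7
[2,8] N/NP  >  k=6
[1,8] S\NP  >  k=2
[0,8] S  <  k=1

[0,8] S   <
  [0,1] "every" : NP
  [1,8] S\NP   >
    [1,2] "with" : (S\NP)/(N/NP)
    [2,8] N/NP   >
      [2,6] (N/NP)/NP   <
        [2,5] S   >
          [2,3] "which" : S/N
          [3,5] N   <
            [3,4] "park" : S\NP
            [4,5] "plan" : N\(S\NP)
        [5,6] "gave" : ((N/NP)/NP)\S
      [6,8] NP   <
        [6,7] "ate" : PP
        [7,8] "the" : NP\PP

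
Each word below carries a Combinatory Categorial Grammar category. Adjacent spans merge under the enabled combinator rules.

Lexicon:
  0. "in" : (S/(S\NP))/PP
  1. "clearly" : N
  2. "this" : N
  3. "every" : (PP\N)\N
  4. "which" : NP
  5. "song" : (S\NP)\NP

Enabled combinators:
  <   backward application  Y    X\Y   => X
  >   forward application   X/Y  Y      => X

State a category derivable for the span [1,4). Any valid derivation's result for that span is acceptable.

[0,6] S   >
  [0,4] S/(S\NP)   >
    [0,1] "in" : (S/(S\NP))/PP
    [1,4] PP   <
      [1,2] "clearly" : N
      [2,4] PP\N   <
        [2,3] "this" : N
        [3,4] "every" : (PP\N)\N
  [4,6] S\NP   <
    [4,5] "which" : NP
    [5,6] "song" : (S\NP)\NP

PP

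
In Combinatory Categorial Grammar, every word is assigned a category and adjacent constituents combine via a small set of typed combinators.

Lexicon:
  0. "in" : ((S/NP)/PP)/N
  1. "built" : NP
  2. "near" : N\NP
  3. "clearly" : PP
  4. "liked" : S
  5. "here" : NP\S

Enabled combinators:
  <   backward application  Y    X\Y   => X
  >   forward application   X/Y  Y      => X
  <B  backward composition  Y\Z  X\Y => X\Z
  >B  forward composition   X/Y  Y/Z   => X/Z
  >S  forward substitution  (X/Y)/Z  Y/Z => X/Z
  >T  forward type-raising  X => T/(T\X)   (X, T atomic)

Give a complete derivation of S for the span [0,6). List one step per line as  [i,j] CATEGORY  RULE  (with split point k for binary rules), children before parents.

[0,6] S   >
  [0,4] S/NP   >
    [0,3] (S/NP)/PP   >
      [0,1] "in" : ((S/NP)/PP)/N
      [1,3] N   >
        [1,2] N/(N\NP)   >T
          [1,2] "built" : NP
        [2,3] "near" : N\NP
    [3,4] "clearly" : PP
  [4,6] NP   >
    [4,5] NP/(NP\S)   >T
      [4,5] "liked" : S
    [5,6] "here" : NP\S

[0,1] ((S/NP)/PP)/N  lex  "in"
[1,2] NP  lex  "built"
[1,2] N/(N\NP)  >T
[2,3] N\NP  lex  "near"
[1,3] N  >  k=2
[0,3] (S/NP)/PP  >  k=1
[3,4] PP  lex  "clearly"
[0,4] S/NP  >  k=3
[4,5] S  lex  "liked"
[4,5] NP/(NP\S)  >T
[5,6] NP\S  lex  "here"
[4,6] NP  >  k=5
[0,6] S  >  k=4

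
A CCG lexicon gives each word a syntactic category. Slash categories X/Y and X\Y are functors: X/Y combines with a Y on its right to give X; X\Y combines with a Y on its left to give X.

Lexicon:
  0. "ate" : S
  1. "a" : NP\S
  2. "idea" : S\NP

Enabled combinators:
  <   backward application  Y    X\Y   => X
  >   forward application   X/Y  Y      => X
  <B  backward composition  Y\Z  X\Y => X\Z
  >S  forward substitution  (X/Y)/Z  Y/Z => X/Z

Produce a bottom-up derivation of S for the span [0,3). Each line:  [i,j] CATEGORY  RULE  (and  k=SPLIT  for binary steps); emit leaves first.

[0,3] S   <
  [0,2] NP   <
    [0,1] "ate" : S
    [1,2] "a" : NP\S
  [2,3] "idea" : S\NP

[0,1] S  lex  "ate"
[1,2] NP\S  lex  "a"
[0,2] NP  <  k=1
[2,3] S\NP  lex  "idea"
[0,3] S  <  k=2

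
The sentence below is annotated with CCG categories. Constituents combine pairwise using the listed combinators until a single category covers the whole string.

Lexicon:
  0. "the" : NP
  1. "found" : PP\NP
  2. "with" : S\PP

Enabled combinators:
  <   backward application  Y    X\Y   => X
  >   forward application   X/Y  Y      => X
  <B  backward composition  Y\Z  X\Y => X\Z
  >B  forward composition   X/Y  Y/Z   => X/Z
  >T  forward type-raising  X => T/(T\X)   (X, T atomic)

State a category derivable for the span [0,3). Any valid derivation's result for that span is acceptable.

S

[0,3] S   <
  [0,2] PP   >
    [0,1] PP/(PP\NP)   >T
      [0,1] "the" : NP
    [1,2] "found" : PP\NP
  [2,3] "with" : S\PP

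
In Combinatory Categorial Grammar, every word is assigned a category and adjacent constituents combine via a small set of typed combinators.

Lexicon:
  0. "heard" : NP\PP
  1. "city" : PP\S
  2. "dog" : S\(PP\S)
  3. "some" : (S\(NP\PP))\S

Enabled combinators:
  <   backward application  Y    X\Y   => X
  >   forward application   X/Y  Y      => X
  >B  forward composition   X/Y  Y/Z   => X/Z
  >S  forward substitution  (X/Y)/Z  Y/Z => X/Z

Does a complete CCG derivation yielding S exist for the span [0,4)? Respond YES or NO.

YES

[0,4] S   <
  [0,1] "heard" : NP\PP
  [1,4] S\(NP\PP)   <
    [1,3] S   <
      [1,2] "city" : PP\S
      [2,3] "dog" : S\(PP\S)
    [3,4] "some" : (S\(NP\PP))\S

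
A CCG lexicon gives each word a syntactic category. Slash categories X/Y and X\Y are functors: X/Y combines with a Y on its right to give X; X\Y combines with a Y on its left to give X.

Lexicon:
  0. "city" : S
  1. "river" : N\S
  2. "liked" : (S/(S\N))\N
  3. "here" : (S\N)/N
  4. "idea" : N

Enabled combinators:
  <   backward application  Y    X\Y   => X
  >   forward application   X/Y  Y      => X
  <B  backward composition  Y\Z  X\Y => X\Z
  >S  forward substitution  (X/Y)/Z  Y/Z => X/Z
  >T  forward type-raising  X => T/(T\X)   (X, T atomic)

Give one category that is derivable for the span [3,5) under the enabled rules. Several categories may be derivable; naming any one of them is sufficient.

S\N

[0,5] S   >
  [0,3] S/(S\N)   <
    [0,2] N   >
      [0,1] N/(N\S)   >T
        [0,1] "city" : S
      [1,2] "river" : N\S
    [2,3] "liked" : (S/(S\N))\N
  [3,5] S\N   >
    [3,4] "here" : (S\N)/N
    [4,5] "idea" : N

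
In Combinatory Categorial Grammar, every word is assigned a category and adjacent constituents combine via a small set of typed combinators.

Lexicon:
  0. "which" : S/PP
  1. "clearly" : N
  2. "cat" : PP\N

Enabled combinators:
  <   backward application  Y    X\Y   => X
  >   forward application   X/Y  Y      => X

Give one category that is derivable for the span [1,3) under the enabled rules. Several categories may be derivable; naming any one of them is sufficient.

PP

[0,3] S   >
  [0,1] "which" : S/PP
  [1,3] PP   <
    [1,2] "clearly" : N
    [2,3] "cat" : PP\N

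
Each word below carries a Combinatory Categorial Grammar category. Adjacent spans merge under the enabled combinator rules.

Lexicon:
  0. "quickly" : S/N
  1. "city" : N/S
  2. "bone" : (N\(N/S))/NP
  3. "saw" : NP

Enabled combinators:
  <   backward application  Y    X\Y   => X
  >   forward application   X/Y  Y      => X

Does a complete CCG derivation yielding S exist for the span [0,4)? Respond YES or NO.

[0,4] S   >
  [0,1] "quickly" : S/N
  [1,4] N   <
    [1,2] "city" : N/S
    [2,4] N\(N/S)   >
      [2,3] "bone" : (N\(N/S))/NP
      [3,4] "saw" : NP

YES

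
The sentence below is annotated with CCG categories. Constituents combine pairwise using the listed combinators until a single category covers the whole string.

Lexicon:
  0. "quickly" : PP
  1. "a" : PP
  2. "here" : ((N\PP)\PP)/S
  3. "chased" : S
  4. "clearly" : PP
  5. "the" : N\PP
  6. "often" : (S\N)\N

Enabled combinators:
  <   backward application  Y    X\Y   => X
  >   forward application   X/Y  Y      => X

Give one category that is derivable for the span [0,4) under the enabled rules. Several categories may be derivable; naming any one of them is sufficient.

N

[0,7] S   <
  [0,4] N   <
    [0,1] "quickly" : PP
    [1,4] N\PP   <
      [1,2] "a" : PP
      [2,4] (N\PP)\PP   >
        [2,3] "here" : ((N\PP)\PP)/S
        [3,4] "chased" : S
  [4,7] S\N   <
    [4,6] N   <
      [4,5] "clearly" : PP
      [5,6] "the" : N\PP
    [6,7] "often" : (S\N)\N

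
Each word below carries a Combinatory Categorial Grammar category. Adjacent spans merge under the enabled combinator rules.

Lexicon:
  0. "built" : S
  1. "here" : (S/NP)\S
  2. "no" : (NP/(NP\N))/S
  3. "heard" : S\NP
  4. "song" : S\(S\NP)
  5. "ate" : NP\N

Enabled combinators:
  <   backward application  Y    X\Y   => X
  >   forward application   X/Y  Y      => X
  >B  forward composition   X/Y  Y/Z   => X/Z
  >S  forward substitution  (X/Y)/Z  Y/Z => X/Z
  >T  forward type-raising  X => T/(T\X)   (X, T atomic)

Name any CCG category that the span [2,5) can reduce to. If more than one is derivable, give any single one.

[0,6] S   >
  [0,2] S/NP   <
    [0,1] "built" : S
    [1,2] "here" : (S/NP)\S
  [2,6] NP   >
    [2,5] NP/(NP\N)   >
      [2,3] "no" : (NP/(NP\N))/S
      [3,5] S   <
        [3,4] "heard" : S\NP
        [4,5] "song" : S\(S\NP)
    [5,6] "ate" : NP\N

NP/(NP\N)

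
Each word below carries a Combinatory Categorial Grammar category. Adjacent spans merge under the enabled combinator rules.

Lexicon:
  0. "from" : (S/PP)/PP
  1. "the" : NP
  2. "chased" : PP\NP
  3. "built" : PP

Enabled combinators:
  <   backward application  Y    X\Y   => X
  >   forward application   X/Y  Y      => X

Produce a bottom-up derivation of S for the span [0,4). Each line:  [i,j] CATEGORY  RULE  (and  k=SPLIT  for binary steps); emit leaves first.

[0,4] S   >
  [0,3] S/PP   >
    [0,1] "from" : (S/PP)/PP
    [1,3] PP   <
      [1,2] "the" : NP
      [2,3] "chased" : PP\NP
  [3,4] "built" : PP

[0,1] (S/PP)/PP  lex  "from"
[1,2] NP  lex  "the"
[2,3] PP\NP  lex  "chased"
[1,3] PP  <  k=2
[0,3] S/PP  >  k=1
[3,4] PP  lex  "built"
[0,4] S  >  k=3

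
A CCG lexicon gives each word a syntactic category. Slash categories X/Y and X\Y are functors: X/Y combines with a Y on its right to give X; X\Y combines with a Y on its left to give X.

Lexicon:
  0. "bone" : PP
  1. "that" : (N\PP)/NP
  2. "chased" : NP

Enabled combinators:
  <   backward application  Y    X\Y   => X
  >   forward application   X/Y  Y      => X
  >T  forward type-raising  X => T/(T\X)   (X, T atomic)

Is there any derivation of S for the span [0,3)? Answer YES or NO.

PP (N\PP)/NP NP
CKY chart[0,3] = {N, N/(N\N), NP/(NP\N), PP/(PP\N), S/(S\N)}; S ∉ chart

NO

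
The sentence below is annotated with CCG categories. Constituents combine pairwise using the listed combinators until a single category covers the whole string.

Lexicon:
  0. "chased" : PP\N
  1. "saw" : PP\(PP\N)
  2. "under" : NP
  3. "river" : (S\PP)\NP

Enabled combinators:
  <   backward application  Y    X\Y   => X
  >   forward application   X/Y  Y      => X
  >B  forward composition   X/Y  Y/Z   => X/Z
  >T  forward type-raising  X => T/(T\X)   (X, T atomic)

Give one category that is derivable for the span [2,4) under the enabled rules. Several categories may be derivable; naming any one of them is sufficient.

S\PP

[0,4] S   <
  [0,2] PP   <
    [0,1] "chased" : PP\N
    [1,2] "saw" : PP\(PP\N)
  [2,4] S\PP   <
    [2,3] "under" : NP
    [3,4] "river" : (S\PP)\NP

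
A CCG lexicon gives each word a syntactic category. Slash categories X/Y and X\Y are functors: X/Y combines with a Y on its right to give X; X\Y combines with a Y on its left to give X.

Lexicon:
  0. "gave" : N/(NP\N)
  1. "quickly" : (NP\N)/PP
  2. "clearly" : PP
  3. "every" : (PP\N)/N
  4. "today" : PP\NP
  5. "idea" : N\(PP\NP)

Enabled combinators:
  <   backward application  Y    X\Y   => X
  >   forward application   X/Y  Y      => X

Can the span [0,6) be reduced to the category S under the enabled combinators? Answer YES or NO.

N/(NP\N) (NP\N)/PP PP (PP\N)/N PP\NP N\(PP\NP)
CKY chart[0,6] = {PP}; S ∉ chart

NO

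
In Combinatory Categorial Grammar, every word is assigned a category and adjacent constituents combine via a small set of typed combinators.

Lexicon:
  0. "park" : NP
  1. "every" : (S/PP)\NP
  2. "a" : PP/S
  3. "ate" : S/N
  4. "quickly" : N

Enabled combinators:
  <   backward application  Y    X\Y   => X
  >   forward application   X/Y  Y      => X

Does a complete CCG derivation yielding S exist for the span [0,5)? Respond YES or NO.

YES

[0,5] S   >
  [0,2] S/PP   <
    [0,1] "park" : NP
    [1,2] "every" : (S/PP)\NP
  [2,5] PP   >
    [2,3] "a" : PP/S
    [3,5] S   >
      [3,4] "ate" : S/N
      [4,5] "quickly" : N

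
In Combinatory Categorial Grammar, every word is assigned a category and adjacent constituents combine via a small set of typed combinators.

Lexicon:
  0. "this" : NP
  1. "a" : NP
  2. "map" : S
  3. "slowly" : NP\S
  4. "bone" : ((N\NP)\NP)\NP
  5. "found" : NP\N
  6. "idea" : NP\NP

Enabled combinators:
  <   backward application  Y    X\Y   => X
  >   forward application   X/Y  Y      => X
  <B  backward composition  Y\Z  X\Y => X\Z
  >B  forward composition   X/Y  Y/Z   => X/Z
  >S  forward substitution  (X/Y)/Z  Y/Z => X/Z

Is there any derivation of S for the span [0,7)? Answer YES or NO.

NO

NP NP S NP\S ((N\NP)\NP)\NP NP\N NP\NP
CKY chart[0,7] = {NP}; S ∉ chart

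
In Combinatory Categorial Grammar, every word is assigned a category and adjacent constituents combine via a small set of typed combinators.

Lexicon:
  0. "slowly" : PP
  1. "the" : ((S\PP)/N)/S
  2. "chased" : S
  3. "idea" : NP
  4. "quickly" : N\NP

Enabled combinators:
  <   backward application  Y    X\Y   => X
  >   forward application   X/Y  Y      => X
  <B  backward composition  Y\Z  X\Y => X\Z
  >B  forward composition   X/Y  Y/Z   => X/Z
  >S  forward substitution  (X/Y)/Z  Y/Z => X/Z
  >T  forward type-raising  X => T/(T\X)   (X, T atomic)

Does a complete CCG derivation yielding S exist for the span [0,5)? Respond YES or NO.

YES

[0,5] S   <
  [0,1] "slowly" : PP
  [1,5] S\PP   >
    [1,3] (S\PP)/N   >
      [1,2] "the" : ((S\PP)/N)/S
      [2,3] "chased" : S
    [3,5] N   >
      [3,4] N/(N\NP)   >T
        [3,4] "idea" : NP
      [4,5] "quickly" : N\NP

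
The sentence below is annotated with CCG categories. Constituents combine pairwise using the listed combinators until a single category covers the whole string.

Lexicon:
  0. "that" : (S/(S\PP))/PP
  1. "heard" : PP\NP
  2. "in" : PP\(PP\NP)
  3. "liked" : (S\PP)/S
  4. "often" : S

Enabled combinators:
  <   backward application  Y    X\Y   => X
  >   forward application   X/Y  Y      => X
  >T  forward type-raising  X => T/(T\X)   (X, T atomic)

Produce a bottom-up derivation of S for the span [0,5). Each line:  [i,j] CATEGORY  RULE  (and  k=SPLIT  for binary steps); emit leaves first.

[0,5] S   >
  [0,3] S/(S\PP)   >
    [0,1] "that" : (S/(S\PP))/PP
    [1,3] PP   <
      [1,2] "heard" : PP\NP
      [2,3] "in" : PP\(PP\NP)
  [3,5] S\PP   >
    [3,4] "liked" : (S\PP)/S
    [4,5] "often" : S

[0,1] (S/(S\PP))/PP  lex  "that"
[1,2] PP\NP  lex  "heard"
[2,3] PP\(PP\NP)  lex  "in"
[1,3] PP  <  k=2
[0,3] S/(S\PP)  >  k=1
[3,4] (S\PP)/S  lex  "liked"
[4,5] S  lex  "often"
[3,5] S\PP  >  k=4
[0,5] S  >  k=3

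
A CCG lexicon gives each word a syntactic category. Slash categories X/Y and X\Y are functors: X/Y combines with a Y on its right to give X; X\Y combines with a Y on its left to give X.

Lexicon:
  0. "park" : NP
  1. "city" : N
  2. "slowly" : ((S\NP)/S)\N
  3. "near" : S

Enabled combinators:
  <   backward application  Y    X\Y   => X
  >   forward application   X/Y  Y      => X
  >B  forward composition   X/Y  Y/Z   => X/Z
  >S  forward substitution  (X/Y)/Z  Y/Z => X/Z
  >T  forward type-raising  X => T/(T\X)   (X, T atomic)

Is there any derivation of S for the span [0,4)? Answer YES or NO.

[0,4] S   <
  [0,1] "park" : NP
  [1,4] S\NP   >
    [1,3] (S\NP)/S   <
      [1,2] "city" : N
      [2,3] "slowly" : ((S\NP)/S)\N
    [3,4] "near" : S

YES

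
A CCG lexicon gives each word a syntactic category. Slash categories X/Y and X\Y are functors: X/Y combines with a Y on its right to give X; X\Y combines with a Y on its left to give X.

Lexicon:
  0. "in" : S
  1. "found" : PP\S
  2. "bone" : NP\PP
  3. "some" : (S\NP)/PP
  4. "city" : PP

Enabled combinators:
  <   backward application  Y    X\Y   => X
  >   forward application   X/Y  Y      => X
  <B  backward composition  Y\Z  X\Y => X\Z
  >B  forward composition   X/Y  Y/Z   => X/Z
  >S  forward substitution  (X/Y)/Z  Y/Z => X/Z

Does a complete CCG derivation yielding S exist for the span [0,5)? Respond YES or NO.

YES

[0,5] S   <
  [0,2] PP   <
    [0,1] "in" : S
    [1,2] "found" : PP\S
  [2,5] S\PP   <B
    [2,3] "bone" : NP\PP
    [3,5] S\NP   >
      [3,4] "some" : (S\NP)/PP
      [4,5] "city" : PP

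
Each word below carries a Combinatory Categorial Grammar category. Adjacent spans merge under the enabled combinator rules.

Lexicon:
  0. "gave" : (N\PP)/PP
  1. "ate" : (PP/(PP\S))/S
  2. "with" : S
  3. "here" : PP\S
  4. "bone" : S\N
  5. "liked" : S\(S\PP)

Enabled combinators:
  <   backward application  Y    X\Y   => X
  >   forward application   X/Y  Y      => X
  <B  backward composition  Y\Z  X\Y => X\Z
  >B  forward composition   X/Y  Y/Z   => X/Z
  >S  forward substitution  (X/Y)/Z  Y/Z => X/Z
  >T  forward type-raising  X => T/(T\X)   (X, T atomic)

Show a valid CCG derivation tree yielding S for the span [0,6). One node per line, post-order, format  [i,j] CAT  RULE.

[0,1] (N\PP)/PP  lex  "gave"
[1,2] (PP/(PP\S))/S  lex  "ate"
[2,3] S  lex  "with"
[1,3] PP/(PP\S)  >  k=2
[3,4] PP\S  lex  "here"
[1,4] PP  >  k=3
[0,4] N\PP  >  k=1
[4,5] S\N  lex  "bone"
[0,5] S\PP  <B  k=4
[5,6] S\(S\PP)  lex  "liked"
[0,6] S  <  k=5

[0,6] S   <
  [0,5] S\PP   <B
    [0,4] N\PP   >
      [0,1] "gave" : (N\PP)/PP
      [1,4] PP   >
        [1,3] PP/(PP\S)   >
          [1,2] "ate" : (PP/(PP\S))/S
          [2,3] "with" : S
        [3,4] "here" : PP\S
    [4,5] "bone" : S\N
  [5,6] "liked" : S\(S\PP)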